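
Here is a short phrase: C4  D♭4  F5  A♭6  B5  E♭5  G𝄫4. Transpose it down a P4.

G3 Ab3 C5 Eb6 F#5 Bb4 Dbb4

C4 down a perfect fourth is G3.
Db4: a fourth down reaches A, and 5 semitones makes it Ab3.
A perfect fourth down from F5 gives C5.
Ab6: a fourth down reaches E, and 5 semitones makes it Eb6.
B5: a fourth down reaches F, and 5 semitones makes it F#5.
Eb5: a fourth down reaches B, and 5 semitones makes it Bb4.
Gbb4: a fourth down reaches D, and 5 semitones makes it Dbb4.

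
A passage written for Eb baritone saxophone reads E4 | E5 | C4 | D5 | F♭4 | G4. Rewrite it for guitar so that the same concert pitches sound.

First find concert pitch: the Eb baritone saxophone sounds a major thirteenth below written, so E4 E5 C4 D5 F♭4 G4 sounds G2 G3 Eb2 F3 Abb2 Bb2.
Then write for guitar: it sounds a perfect octave below written, so the part must be a perfect octave above concert.
G2 → G3
G3 → G4
Eb2 → Eb3
F3 → F4
Abb2 → Abb3
Bb2 → Bb3

G3 G4 Eb3 F4 Abb3 Bb3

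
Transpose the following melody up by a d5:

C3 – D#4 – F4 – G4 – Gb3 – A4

A diminished fifth up from C3 gives Gb3.
D#4 up a diminished fifth is A4.
F4 up a diminished fifth is Cb5.
G4 up a diminished fifth is Db5.
Gb3: a fifth up reaches D, and 6 semitones makes it Dbb4.
A diminished fifth up from A4 gives Eb5.

Gb3 A4 Cb5 Db5 Dbb4 Eb5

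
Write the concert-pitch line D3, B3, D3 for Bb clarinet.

E3 C#4 E3

The Bb clarinet sounds a major second below written, so the written part must be a major second above concert — transpose each note up.
D3 becomes E3
B3 becomes C#4
D3 becomes E3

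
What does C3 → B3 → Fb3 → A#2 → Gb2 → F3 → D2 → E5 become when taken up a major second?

D3 C#4 Gb3 B#2 Ab2 G3 E2 F#5

C3 up a major second is D3.
B3 up a major second is C#4.
Fb3: a second up reaches G, and 2 semitones makes it Gb3.
A#2 up a major second is B#2.
Gb2: a second up reaches A, and 2 semitones makes it Ab2.
F3: a second up reaches G, and 2 semitones makes it G3.
D2: a second up reaches E, and 2 semitones makes it E2.
E5 up a major second is F#5.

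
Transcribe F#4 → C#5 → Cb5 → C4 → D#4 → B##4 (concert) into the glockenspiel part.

Written C4 sounds as C6 on the glockenspiel, so concert pitches are written a perfect fifteenth down.
F#4 to F#2
C#5 to C#3
Cb5 to Cb3
C4 to C2
D#4 to D#2
B##4 to B##2

F#2 C#3 Cb3 C2 D#2 B##2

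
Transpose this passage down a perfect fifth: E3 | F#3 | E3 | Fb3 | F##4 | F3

E3 -> A2
F#3 -> B2
E3 -> A2
Fb3 -> Bbb2
F##4 -> B#3
F3 -> Bb2

A2 B2 A2 Bbb2 B#3 Bb2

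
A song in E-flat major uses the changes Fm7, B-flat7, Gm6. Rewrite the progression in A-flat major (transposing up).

E-flat major up to A-flat major is a perfect fourth; each chord root moves by that interval while the quality stays the same.
Fm7: root F up a perfect fourth → Bb, giving Bbm7.
B-flat7: root B-flat up a perfect fourth → Eb, giving Eb7.
Gm6: root G up a perfect fourth → C, giving Cm6.

Bbm7 Eb7 Cm6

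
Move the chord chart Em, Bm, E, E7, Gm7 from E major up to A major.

E major up to A major is a perfect fourth; each chord root moves by that interval while the quality stays the same.
Em: root E up a perfect fourth → A, giving Am.
Bm: root B up a perfect fourth → E, giving Em.
E: root E up a perfect fourth → A, giving A.
E7: root E up a perfect fourth → A, giving A7.
Gm7: root G up a perfect fourth → C, giving Cm7.

Am Em A A7 Cm7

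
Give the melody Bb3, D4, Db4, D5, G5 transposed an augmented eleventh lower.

Fb2 Ab2 Abb2 Ab3 Db4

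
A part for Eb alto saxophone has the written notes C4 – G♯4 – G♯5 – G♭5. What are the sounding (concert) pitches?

Eb3 B3 B4 Bbb4

Written C4 on the Eb alto saxophone sounds as Eb3, a major sixth lower; apply that shift to every note.
C4 becomes Eb3
G#4 becomes B3
G#5 becomes B4
Gb5 becomes Bbb4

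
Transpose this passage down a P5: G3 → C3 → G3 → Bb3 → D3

C3 F2 C3 Eb3 G2

G3: a fifth down reaches C, and 7 semitones makes it C3.
C3 down a perfect fifth is F2.
G3: a fifth down reaches C, and 7 semitones makes it C3.
Bb3: a fifth down reaches E, and 7 semitones makes it Eb3.
D3: a fifth down reaches G, and 7 semitones makes it G2.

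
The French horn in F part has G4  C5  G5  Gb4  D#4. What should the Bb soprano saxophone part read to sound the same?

First find concert pitch: the French horn in F sounds a perfect fifth below written, so G4 C5 G5 Gb4 D#4 sounds C4 F4 C5 Cb4 G#3.
Then write for Bb soprano saxophone: it sounds a major second below written, so the part must be a major second above concert.
C4 → D4
F4 → G4
C5 → D5
Cb4 → Db4
G#3 → A#3

D4 G4 D5 Db4 A#3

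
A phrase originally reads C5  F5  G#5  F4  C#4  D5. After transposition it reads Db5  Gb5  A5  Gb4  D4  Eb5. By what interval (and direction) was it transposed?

up a minor second

Take the first pair: C5 → Db5. C to D spans 2 letter names, so the interval is some kind of second.
C5 to Db5 is 1 semitone, which makes it a minor second; the second version is higher, so the direction is up.
Checking another pair — D5 → Eb5 — gives the same interval.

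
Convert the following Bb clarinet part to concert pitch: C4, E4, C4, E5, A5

Bb3 D4 Bb3 D5 G5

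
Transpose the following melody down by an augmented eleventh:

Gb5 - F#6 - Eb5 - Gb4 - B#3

Dbb4 C5 Bbb3 Dbb3 F#2

An augmented eleventh down from Gb5 gives Dbb4.
F#6: an eleventh down reaches C, and 18 semitones makes it C5.
Eb5 down an augmented eleventh is Bbb3.
Gb4: an eleventh down reaches D, and 18 semitones makes it Dbb3.
An augmented eleventh down from B#3 gives F#2.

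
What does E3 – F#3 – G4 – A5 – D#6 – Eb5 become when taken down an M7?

F2 G2 Ab3 Bb4 E5 Fb4

E3: a seventh down reaches F, and 11 semitones makes it F2.
A major seventh down from F#3 gives G2.
A major seventh down from G4 gives Ab3.
A major seventh down from A5 gives Bb4.
D#6 down a major seventh is E5.
Eb5 down a major seventh is Fb4.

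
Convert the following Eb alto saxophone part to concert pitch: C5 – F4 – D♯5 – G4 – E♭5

Eb4 Ab3 F#4 Bb3 Gb4

Written C4 on the Eb alto saxophone sounds as Eb3, a major sixth lower; apply that shift to every note.
C5 gives Eb4
F4 gives Ab3
D#5 gives F#4
G4 gives Bb3
Eb5 gives Gb4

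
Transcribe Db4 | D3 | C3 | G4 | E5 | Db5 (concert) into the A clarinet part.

Fb4 F3 Eb3 Bb4 G5 Fb5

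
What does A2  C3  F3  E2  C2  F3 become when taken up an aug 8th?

A#3 C#4 F#4 E#3 C#3 F#4

A2 → A#3
C3 → C#4
F3 → F#4
E2 → E#3
C2 → C#3
F3 → F#4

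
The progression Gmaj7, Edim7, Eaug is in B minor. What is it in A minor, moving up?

Fmaj7 Ddim7 Daug

B minor up to A minor is a minor seventh; each chord root moves by that interval while the quality stays the same.
Gmaj7: root G up a minor seventh → F, giving Fmaj7.
Edim7: root E up a minor seventh → D, giving Ddim7.
Eaug: root E up a minor seventh → D, giving Daug.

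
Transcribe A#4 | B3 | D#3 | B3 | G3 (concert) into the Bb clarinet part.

Written C4 sounds as Bb3 on the Bb clarinet, so concert pitches are written a major second up.
A#4 becomes B#4
B3 becomes C#4
D#3 becomes E#3
B3 becomes C#4
G3 becomes A3

B#4 C#4 E#3 C#4 A3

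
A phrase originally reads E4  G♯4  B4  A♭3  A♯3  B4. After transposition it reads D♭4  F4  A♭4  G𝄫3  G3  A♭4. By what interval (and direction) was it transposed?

From E4 to Db4 is 2 letter names — a second of some quality.
Db4 to E4 is 3 semitones, which makes it an augmented second; the second version is lower, so the direction is down.
Checking another pair — B4 → Ab4 — gives the same interval.

down an augmented second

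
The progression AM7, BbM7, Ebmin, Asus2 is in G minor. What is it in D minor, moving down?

EM7 FM7 Bbmin Esus2

G minor down to D minor is a perfect fourth; each chord root moves by that interval while the quality stays the same.
AM7: root A down a perfect fourth → E, giving EM7.
BbM7: root Bb down a perfect fourth → F, giving FM7.
Ebmin: root Eb down a perfect fourth → Bb, giving Bbmin.
Asus2: root A down a perfect fourth → E, giving Esus2.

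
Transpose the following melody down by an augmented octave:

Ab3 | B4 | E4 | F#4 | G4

Abb2 Bb3 Eb3 F3 Gb3

Ab3 gives Abb2
B4 gives Bb3
E4 gives Eb3
F#4 gives F3
G4 gives Gb3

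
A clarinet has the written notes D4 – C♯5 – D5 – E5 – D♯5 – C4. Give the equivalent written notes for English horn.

F#4 E#5 F#5 G#5 F##5 E4

First find concert pitch: the A clarinet sounds a minor third below written, so D4 C♯5 D5 E5 D♯5 C4 sounds B3 A#4 B4 C#5 B#4 A3.
Then write for English horn: it sounds a perfect fifth below written, so the part must be a perfect fifth above concert.
B3 → F#4
A#4 → E#5
B4 → F#5
C#5 → G#5
B#4 → F##5
A3 → E4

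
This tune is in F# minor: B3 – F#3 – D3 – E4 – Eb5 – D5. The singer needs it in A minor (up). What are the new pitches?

D4 A3 F3 G4 Gb5 F5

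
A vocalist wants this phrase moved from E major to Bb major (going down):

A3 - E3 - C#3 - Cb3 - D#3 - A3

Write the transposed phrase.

Eb3 Bb2 G2 Gbb2 A2 Eb3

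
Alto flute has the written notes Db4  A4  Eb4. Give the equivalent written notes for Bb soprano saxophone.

First find concert pitch: the alto flute sounds a perfect fourth below written, so Db4 A4 Eb4 sounds Ab3 E4 Bb3.
Then write for Bb soprano saxophone: it sounds a major second below written, so the part must be a major second above concert.
Ab3 → Bb3
E4 → F#4
Bb3 → C4

Bb3 F#4 C4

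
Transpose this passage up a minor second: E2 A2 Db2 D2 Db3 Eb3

E2 becomes F2
A2 becomes Bb2
Db2 becomes Ebb2
D2 becomes Eb2
Db3 becomes Ebb3
Eb3 becomes Fb3

F2 Bb2 Ebb2 Eb2 Ebb3 Fb3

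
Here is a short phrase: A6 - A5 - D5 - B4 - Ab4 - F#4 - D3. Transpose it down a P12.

A6 becomes D5
A5 becomes D4
D5 becomes G3
B4 becomes E3
Ab4 becomes Db3
F#4 becomes B2
D3 becomes G1

D5 D4 G3 E3 Db3 B2 G1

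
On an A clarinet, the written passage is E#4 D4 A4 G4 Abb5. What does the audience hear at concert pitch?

Written C4 on the A clarinet sounds as A3, a minor third lower; apply that shift to every note.
E#4 gives C##4
D4 gives B3
A4 gives F#4
G4 gives E4
Abb5 gives Fb5

C##4 B3 F#4 E4 Fb5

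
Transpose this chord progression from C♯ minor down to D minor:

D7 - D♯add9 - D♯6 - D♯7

C♯ minor down to D minor is a major seventh; each chord root moves by that interval while the quality stays the same.
D7: root D down a major seventh → Eb, giving Eb7.
D♯add9: root D♯ down a major seventh → E, giving Eadd9.
D♯6: root D♯ down a major seventh → E, giving E6.
D♯7: root D♯ down a major seventh → E, giving E7.

Eb7 Eadd9 E6 E7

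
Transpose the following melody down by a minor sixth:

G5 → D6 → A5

G5 gives B4
D6 gives F#5
A5 gives C#5

B4 F#5 C#5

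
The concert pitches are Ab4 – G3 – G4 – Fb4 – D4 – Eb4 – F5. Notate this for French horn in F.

The French horn in F sounds a perfect fifth below written, so the written part must be a perfect fifth above concert — transpose each note up.
Ab4 -> Eb5
G3 -> D4
G4 -> D5
Fb4 -> Cb5
D4 -> A4
Eb4 -> Bb4
F5 -> C6

Eb5 D4 D5 Cb5 A4 Bb4 C6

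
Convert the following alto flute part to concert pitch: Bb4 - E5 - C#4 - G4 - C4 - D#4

F4 B4 G#3 D4 G3 A#3

The alto flute sounds a perfect fourth below written, so transpose each written note down a perfect fourth.
Bb4 → F4
E5 → B4
C#4 → G#3
G4 → D4
C4 → G3
D#4 → A#3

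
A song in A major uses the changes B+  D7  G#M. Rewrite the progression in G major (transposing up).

A+ C7 F#M

A major up to G major is a minor seventh; each chord root moves by that interval while the quality stays the same.
B+: root B up a minor seventh → A, giving A+.
D7: root D up a minor seventh → C, giving C7.
G#M: root G# up a minor seventh → F#, giving F#M.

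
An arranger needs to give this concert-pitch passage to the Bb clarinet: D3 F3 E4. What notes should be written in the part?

E3 G3 F#4

Written C4 sounds as Bb3 on the Bb clarinet, so concert pitches are written a major second up.
D3 -> E3
F3 -> G3
E4 -> F#4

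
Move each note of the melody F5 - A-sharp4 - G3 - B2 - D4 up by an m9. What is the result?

Gb6 B5 Ab4 C4 Eb5

A minor ninth up from F5 gives Gb6.
A#4: a ninth up reaches B, and 13 semitones makes it B5.
G3 up a minor ninth is Ab4.
A minor ninth up from B2 gives C4.
D4 up a minor ninth is Eb5.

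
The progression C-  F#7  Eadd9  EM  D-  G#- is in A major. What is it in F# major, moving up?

A major up to F# major is a major sixth; each chord root moves by that interval while the quality stays the same.
C-: root C up a major sixth → A, giving A-.
F#7: root F# up a major sixth → D#, giving D#7.
Eadd9: root E up a major sixth → C#, giving C#add9.
EM: root E up a major sixth → C#, giving C#M.
D-: root D up a major sixth → B, giving B-.
G#-: root G# up a major sixth → E#, giving E#-.

A- D#7 C#add9 C#M B- E#-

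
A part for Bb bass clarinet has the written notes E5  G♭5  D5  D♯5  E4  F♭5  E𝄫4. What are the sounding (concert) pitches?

The Bb bass clarinet sounds a major ninth below written, so transpose each written note down a major ninth.
E5 → D4
Gb5 → Fb4
D5 → C4
D#5 → C#4
E4 → D3
Fb5 → Ebb4
Ebb4 → Dbb3

D4 Fb4 C4 C#4 D3 Ebb4 Dbb3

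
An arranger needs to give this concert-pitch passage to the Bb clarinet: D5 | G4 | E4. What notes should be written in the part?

E5 A4 F#4

The Bb clarinet sounds a major second below written, so the written part must be a major second above concert — transpose each note up.
D5 -> E5
G4 -> A4
E4 -> F#4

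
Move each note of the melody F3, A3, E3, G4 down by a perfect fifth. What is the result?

Bb2 D3 A2 C4

A perfect fifth down from F3 gives Bb2.
A3 down a perfect fifth is D3.
A perfect fifth down from E3 gives A2.
A perfect fifth down from G4 gives C4.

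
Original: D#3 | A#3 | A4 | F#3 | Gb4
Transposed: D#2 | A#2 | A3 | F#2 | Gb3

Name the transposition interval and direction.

Take the first pair: D#3 → D#2. D to D spans 8 letter names, so the interval is some kind of octave.
D#2 to D#3 is 12 semitones, which makes it a perfect octave; the second version is lower, so the direction is down.
Checking another pair — Gb4 → Gb3 — gives the same interval.

down a perfect octave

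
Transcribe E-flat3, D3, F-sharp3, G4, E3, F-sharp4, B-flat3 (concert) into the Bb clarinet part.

F3 E3 G#3 A4 F#3 G#4 C4

Written C4 sounds as Bb3 on the Bb clarinet, so concert pitches are written a major second up.
Eb3 to F3
D3 to E3
F#3 to G#3
G4 to A4
E3 to F#3
F#4 to G#4
Bb3 to C4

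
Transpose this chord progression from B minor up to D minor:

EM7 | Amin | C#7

GM7 Cmin E7

B minor up to D minor is a minor third; each chord root moves by that interval while the quality stays the same.
EM7: root E up a minor third → G, giving GM7.
Amin: root A up a minor third → C, giving Cmin.
C#7: root C# up a minor third → E, giving E7.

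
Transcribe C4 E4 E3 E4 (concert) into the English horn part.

G4 B4 B3 B4

The English horn sounds a perfect fifth below written, so the written part must be a perfect fifth above concert — transpose each note up.
C4 -> G4
E4 -> B4
E3 -> B3
E4 -> B4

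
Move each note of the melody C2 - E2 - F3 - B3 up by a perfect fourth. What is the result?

F2 A2 Bb3 E4

C2 becomes F2
E2 becomes A2
F3 becomes Bb3
B3 becomes E4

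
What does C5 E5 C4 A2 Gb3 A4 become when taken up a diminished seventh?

C5 up a diminished seventh is Bbb5.
E5 up a diminished seventh is Db6.
A diminished seventh up from C4 gives Bbb4.
A2: a seventh up reaches G, and 9 semitones makes it Gb3.
Gb3: a seventh up reaches F, and 9 semitones makes it Fbb4.
A diminished seventh up from A4 gives Gb5.

Bbb5 Db6 Bbb4 Gb3 Fbb4 Gb5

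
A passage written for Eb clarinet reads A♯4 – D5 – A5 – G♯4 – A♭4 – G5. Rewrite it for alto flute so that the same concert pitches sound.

First find concert pitch: the Eb clarinet sounds a minor third above written, so A♯4 D5 A5 G♯4 A♭4 G5 sounds C#5 F5 C6 B4 Cb5 Bb5.
Then write for alto flute: it sounds a perfect fourth below written, so the part must be a perfect fourth above concert.
C#5 → F#5
F5 → Bb5
C6 → F6
B4 → E5
Cb5 → Fb5
Bb5 → Eb6

F#5 Bb5 F6 E5 Fb5 Eb6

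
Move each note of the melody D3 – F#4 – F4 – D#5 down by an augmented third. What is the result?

An augmented third down from D3 gives Bbb2.
F#4 down an augmented third is Db4.
F4: a third down reaches D, and 5 semitones makes it Dbb4.
An augmented third down from D#5 gives Bb4.

Bbb2 Db4 Dbb4 Bb4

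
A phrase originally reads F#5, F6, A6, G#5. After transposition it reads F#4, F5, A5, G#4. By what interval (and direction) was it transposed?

down a perfect octave

From F#5 to F#4 is 8 letter names — an octave of some quality.
F#4 to F#5 is 12 semitones, which makes it a perfect octave; the second version is lower, so the direction is down.
Checking another pair — G#5 → G#4 — gives the same interval.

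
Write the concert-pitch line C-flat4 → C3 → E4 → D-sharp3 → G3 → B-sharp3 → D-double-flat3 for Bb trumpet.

Db4 D3 F#4 E#3 A3 C##4 Ebb3

The Bb trumpet sounds a major second below written, so the written part must be a major second above concert — transpose each note up.
Cb4 -> Db4
C3 -> D3
E4 -> F#4
D#3 -> E#3
G3 -> A3
B#3 -> C##4
Dbb3 -> Ebb3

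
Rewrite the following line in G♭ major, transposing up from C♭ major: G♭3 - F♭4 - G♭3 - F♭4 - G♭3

Db4 Cb5 Db4 Cb5 Db4

From C♭ up to G♭ is a perfect fifth; apply that to each pitch.
Gb3 -> Db4
Fb4 -> Cb5
Gb3 -> Db4
Fb4 -> Cb5
Gb3 -> Db4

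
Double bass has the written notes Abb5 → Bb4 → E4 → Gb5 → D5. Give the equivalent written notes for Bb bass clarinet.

Bbb5 C5 F#4 Ab5 E5

First find concert pitch: the double bass sounds a perfect octave below written, so Abb5 Bb4 E4 Gb5 D5 sounds Abb4 Bb3 E3 Gb4 D4.
Then write for Bb bass clarinet: it sounds a major ninth below written, so the part must be a major ninth above concert.
Abb4 → Bbb5
Bb3 → C5
E3 → F#4
Gb4 → Ab5
D4 → E5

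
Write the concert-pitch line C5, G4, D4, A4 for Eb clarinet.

A4 E4 B3 F#4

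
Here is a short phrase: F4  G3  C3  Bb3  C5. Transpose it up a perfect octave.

F4 → F5
G3 → G4
C3 → C4
Bb3 → Bb4
C5 → C6

F5 G4 C4 Bb4 C6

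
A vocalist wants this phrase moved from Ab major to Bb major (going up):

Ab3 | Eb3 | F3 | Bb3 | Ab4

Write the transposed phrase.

Bb3 F3 G3 C4 Bb4

From Ab up to Bb is a major second; apply that to each pitch.
Ab3 to Bb3
Eb3 to F3
F3 to G3
Bb3 to C4
Ab4 to Bb4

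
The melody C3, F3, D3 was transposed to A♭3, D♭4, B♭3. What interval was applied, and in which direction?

up a minor sixth

From C3 to Ab3 is 6 letter names — a sixth of some quality.
C3 to Ab3 is 8 semitones, which makes it a minor sixth; the second version is higher, so the direction is up.
Checking another pair — D3 → Bb3 — gives the same interval.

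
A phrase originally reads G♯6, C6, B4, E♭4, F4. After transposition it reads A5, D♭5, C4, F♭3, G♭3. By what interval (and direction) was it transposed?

down a major seventh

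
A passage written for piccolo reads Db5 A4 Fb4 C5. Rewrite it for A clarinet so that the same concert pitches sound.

Fb6 C6 Abb5 Eb6

First find concert pitch: the piccolo sounds a perfect octave above written, so Db5 A4 Fb4 C5 sounds Db6 A5 Fb5 C6.
Then write for A clarinet: it sounds a minor third below written, so the part must be a minor third above concert.
Db6 → Fb6
A5 → C6
Fb5 → Abb5
C6 → Eb6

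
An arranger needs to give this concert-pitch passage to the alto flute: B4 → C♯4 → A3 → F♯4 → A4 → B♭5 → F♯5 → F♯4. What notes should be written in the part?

Written C4 sounds as G3 on the alto flute, so concert pitches are written a perfect fourth up.
B4 -> E5
C#4 -> F#4
A3 -> D4
F#4 -> B4
A4 -> D5
Bb5 -> Eb6
F#5 -> B5
F#4 -> B4

E5 F#4 D4 B4 D5 Eb6 B5 B4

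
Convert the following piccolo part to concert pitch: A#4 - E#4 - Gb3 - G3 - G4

The piccolo sounds a perfect octave above written, so transpose each written note up a perfect octave.
A#4 to A#5
E#4 to E#5
Gb3 to Gb4
G3 to G4
G4 to G5

A#5 E#5 Gb4 G4 G5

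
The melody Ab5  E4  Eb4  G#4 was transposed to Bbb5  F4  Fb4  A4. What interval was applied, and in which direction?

up a minor second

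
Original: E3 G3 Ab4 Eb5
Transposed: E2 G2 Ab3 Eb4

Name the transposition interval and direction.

From E3 to E2 is 8 letter names — an octave of some quality.
E2 to E3 is 12 semitones, which makes it a perfect octave; the second version is lower, so the direction is down.
Checking another pair — Eb5 → Eb4 — gives the same interval.

down a perfect octave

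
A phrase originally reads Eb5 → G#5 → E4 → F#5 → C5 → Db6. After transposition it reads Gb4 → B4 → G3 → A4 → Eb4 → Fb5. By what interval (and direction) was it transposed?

down a major sixth

From Eb5 to Gb4 is 6 letter names — a sixth of some quality.
Gb4 to Eb5 is 9 semitones, which makes it a major sixth; the second version is lower, so the direction is down.
Checking another pair — Db6 → Fb5 — gives the same interval.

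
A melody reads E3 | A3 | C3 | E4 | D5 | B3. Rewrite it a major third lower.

C3 F3 Ab2 C4 Bb4 G3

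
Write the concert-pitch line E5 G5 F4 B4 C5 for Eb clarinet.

Written C4 sounds as Eb4 on the Eb clarinet, so concert pitches are written a minor third down.
E5 gives C#5
G5 gives E5
F4 gives D4
B4 gives G#4
C5 gives A4

C#5 E5 D4 G#4 A4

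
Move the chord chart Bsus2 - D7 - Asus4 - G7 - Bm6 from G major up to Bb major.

G major up to Bb major is a minor third; each chord root moves by that interval while the quality stays the same.
Bsus2: root B up a minor third → D, giving Dsus2.
D7: root D up a minor third → F, giving F7.
Asus4: root A up a minor third → C, giving Csus4.
G7: root G up a minor third → Bb, giving Bb7.
Bm6: root B up a minor third → D, giving Dm6.

Dsus2 F7 Csus4 Bb7 Dm6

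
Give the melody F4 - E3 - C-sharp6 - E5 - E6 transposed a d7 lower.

G#3 F##2 D##5 F##4 F##5

F4 -> G#3
E3 -> F##2
C#6 -> D##5
E5 -> F##4
E6 -> F##5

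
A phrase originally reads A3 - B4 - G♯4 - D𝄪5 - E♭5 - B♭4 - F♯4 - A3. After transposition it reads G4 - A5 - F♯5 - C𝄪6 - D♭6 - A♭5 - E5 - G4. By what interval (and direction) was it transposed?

up a minor seventh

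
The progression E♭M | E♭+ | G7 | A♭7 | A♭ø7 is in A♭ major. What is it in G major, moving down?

A♭ major down to G major is a minor second; each chord root moves by that interval while the quality stays the same.
E♭M: root E♭ down a minor second → D, giving DM.
E♭+: root E♭ down a minor second → D, giving D+.
G7: root G down a minor second → F#, giving F#7.
A♭7: root A♭ down a minor second → G, giving G7.
A♭ø7: root A♭ down a minor second → G, giving Gø7.

DM D+ F#7 G7 Gø7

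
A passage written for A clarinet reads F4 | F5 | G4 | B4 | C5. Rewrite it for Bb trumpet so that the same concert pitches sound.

E4 E5 F#4 A#4 B4

First find concert pitch: the A clarinet sounds a minor third below written, so F4 F5 G4 B4 C5 sounds D4 D5 E4 G#4 A4.
Then write for Bb trumpet: it sounds a major second below written, so the part must be a major second above concert.
D4 → E4
D5 → E5
E4 → F#4
G#4 → A#4
A4 → B4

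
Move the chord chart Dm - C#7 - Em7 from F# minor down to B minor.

F# minor down to B minor is a perfect fifth; each chord root moves by that interval while the quality stays the same.
Dm: root D down a perfect fifth → G, giving Gm.
C#7: root C# down a perfect fifth → F#, giving F#7.
Em7: root E down a perfect fifth → A, giving Am7.

Gm F#7 Am7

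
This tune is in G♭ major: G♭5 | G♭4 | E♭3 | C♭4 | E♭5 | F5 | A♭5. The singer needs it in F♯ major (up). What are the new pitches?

F#6 F#5 D#4 B4 D#6 E#6 G#6

G♭ major to F♯ major up is an augmented seventh, so every note moves up by that interval.
Gb5 becomes F#6
Gb4 becomes F#5
Eb3 becomes D#4
Cb4 becomes B4
Eb5 becomes D#6
F5 becomes E#6
Ab5 becomes G#6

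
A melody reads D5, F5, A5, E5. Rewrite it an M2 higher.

E5 G5 B5 F#5

D5 → E5
F5 → G5
A5 → B5
E5 → F#5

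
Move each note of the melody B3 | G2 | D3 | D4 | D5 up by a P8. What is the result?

B3 to B4
G2 to G3
D3 to D4
D4 to D5
D5 to D6

B4 G3 D4 D5 D6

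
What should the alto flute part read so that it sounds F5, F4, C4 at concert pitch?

The alto flute sounds a perfect fourth below written, so the written part must be a perfect fourth above concert — transpose each note up.
F5 -> Bb5
F4 -> Bb4
C4 -> F4

Bb5 Bb4 F4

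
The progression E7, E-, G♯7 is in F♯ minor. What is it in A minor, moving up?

F♯ minor up to A minor is a minor third; each chord root moves by that interval while the quality stays the same.
E7: root E up a minor third → G, giving G7.
E-: root E up a minor third → G, giving G-.
G♯7: root G♯ up a minor third → B, giving B7.

G7 G- B7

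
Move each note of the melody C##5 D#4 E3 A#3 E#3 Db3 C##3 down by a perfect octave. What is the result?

C##5 → C##4
D#4 → D#3
E3 → E2
A#3 → A#2
E#3 → E#2
Db3 → Db2
C##3 → C##2

C##4 D#3 E2 A#2 E#2 Db2 C##2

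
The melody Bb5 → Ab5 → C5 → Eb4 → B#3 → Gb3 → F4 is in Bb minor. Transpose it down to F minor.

F5 Eb5 G4 Bb3 F##3 Db3 C4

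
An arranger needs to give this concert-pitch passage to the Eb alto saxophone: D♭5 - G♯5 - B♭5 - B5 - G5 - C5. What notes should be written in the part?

Written C4 sounds as Eb3 on the Eb alto saxophone, so concert pitches are written a major sixth up.
Db5 to Bb5
G#5 to E#6
Bb5 to G6
B5 to G#6
G5 to E6
C5 to A5

Bb5 E#6 G6 G#6 E6 A5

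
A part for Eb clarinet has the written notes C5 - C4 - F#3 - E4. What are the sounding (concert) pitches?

Eb5 Eb4 A3 G4

Written C4 on the Eb clarinet sounds as Eb4, a minor third higher; apply that shift to every note.
C5 to Eb5
C4 to Eb4
F#3 to A3
E4 to G4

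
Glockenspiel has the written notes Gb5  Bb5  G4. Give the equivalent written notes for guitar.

Gb8 Bb8 G7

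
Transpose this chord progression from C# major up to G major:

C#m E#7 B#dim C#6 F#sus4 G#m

C# major up to G major is a diminished fifth; each chord root moves by that interval while the quality stays the same.
C#m: root C# up a diminished fifth → G, giving Gm.
E#7: root E# up a diminished fifth → B, giving B7.
B#dim: root B# up a diminished fifth → F#, giving F#dim.
C#6: root C# up a diminished fifth → G, giving G6.
F#sus4: root F# up a diminished fifth → C, giving Csus4.
G#m: root G# up a diminished fifth → D, giving Dm.

Gm B7 F#dim G6 Csus4 Dm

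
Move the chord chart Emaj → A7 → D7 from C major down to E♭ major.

Gmaj C7 F7

C major down to E♭ major is a major sixth; each chord root moves by that interval while the quality stays the same.
Emaj: root E down a major sixth → G, giving Gmaj.
A7: root A down a major sixth → C, giving C7.
D7: root D down a major sixth → F, giving F7.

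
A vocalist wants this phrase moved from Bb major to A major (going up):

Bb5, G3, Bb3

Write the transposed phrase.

Bb major to A major up is a major seventh, so every note moves up by that interval.
Bb5 gives A6
G3 gives F#4
Bb3 gives A4

A6 F#4 A4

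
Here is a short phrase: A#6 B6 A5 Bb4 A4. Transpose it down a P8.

A#6 becomes A#5
B6 becomes B5
A5 becomes A4
Bb4 becomes Bb3
A4 becomes A3

A#5 B5 A4 Bb3 A3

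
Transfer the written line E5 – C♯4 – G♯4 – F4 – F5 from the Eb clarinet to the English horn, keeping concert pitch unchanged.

First find concert pitch: the Eb clarinet sounds a minor third above written, so E5 C♯4 G♯4 F4 F5 sounds G5 E4 B4 Ab4 Ab5.
Then write for English horn: it sounds a perfect fifth below written, so the part must be a perfect fifth above concert.
G5 → D6
E4 → B4
B4 → F#5
Ab4 → Eb5
Ab5 → Eb6

D6 B4 F#5 Eb5 Eb6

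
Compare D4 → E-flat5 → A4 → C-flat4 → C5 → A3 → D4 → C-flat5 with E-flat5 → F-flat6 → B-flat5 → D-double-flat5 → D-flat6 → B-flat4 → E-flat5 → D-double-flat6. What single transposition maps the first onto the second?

From D4 to Eb5 is 9 letter names — a ninth of some quality.
D4 to Eb5 is 13 semitones, which makes it a minor ninth; the second version is higher, so the direction is up.
Checking another pair — Cb5 → Dbb6 — gives the same interval.

up a minor ninth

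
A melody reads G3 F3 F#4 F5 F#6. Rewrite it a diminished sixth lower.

B#2 A#2 A##3 A#4 A##5

G3: a sixth down reaches B, and 7 semitones makes it B#2.
F3: a sixth down reaches A, and 7 semitones makes it A#2.
A diminished sixth down from F#4 gives A##3.
F5: a sixth down reaches A, and 7 semitones makes it A#4.
F#6 down a diminished sixth is A##5.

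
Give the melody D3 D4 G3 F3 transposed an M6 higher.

B3 B4 E4 D4

D3: a sixth up reaches B, and 9 semitones makes it B3.
D4 up a major sixth is B4.
G3 up a major sixth is E4.
F3: a sixth up reaches D, and 9 semitones makes it D4.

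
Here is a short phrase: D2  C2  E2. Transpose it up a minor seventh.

C3 Bb2 D3

D2 -> C3
C2 -> Bb2
E2 -> D3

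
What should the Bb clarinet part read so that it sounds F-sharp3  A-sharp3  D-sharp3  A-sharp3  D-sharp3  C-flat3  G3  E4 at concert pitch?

G#3 B#3 E#3 B#3 E#3 Db3 A3 F#4

The Bb clarinet sounds a major second below written, so the written part must be a major second above concert — transpose each note up.
F#3 → G#3
A#3 → B#3
D#3 → E#3
A#3 → B#3
D#3 → E#3
Cb3 → Db3
G3 → A3
E4 → F#4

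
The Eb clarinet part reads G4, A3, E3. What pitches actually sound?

Bb4 C4 G3

Written C4 on the Eb clarinet sounds as Eb4, a minor third higher; apply that shift to every note.
G4 → Bb4
A3 → C4
E3 → G3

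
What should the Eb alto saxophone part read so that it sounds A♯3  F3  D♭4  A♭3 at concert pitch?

Written C4 sounds as Eb3 on the Eb alto saxophone, so concert pitches are written a major sixth up.
A#3 to F##4
F3 to D4
Db4 to Bb4
Ab3 to F4

F##4 D4 Bb4 F4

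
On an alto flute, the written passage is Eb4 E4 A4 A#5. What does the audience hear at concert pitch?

Written C4 on the alto flute sounds as G3, a perfect fourth lower; apply that shift to every note.
Eb4 to Bb3
E4 to B3
A4 to E4
A#5 to E#5

Bb3 B3 E4 E#5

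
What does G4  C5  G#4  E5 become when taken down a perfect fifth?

C4 F4 C#4 A4

G4: a fifth down reaches C, and 7 semitones makes it C4.
C5 down a perfect fifth is F4.
A perfect fifth down from G#4 gives C#4.
A perfect fifth down from E5 gives A4.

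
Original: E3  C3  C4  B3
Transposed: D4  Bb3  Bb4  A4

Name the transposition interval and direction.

up a minor seventh

From E3 to D4 is 7 letter names — a seventh of some quality.
E3 to D4 is 10 semitones, which makes it a minor seventh; the second version is higher, so the direction is up.
Checking another pair — B3 → A4 — gives the same interval.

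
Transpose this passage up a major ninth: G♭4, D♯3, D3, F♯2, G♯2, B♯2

Ab5 E#4 E4 G#3 A#3 C##4

Gb4: a ninth up reaches A, and 14 semitones makes it Ab5.
A major ninth up from D#3 gives E#4.
D3 up a major ninth is E4.
F#2: a ninth up reaches G, and 14 semitones makes it G#3.
A major ninth up from G#2 gives A#3.
B#2: a ninth up reaches C, and 14 semitones makes it C##4.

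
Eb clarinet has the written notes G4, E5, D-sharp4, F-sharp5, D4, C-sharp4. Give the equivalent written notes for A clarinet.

First find concert pitch: the Eb clarinet sounds a minor third above written, so G4 E5 D-sharp4 F-sharp5 D4 C-sharp4 sounds Bb4 G5 F#4 A5 F4 E4.
Then write for A clarinet: it sounds a minor third below written, so the part must be a minor third above concert.
Bb4 → Db5
G5 → Bb5
F#4 → A4
A5 → C6
F4 → Ab4
E4 → G4

Db5 Bb5 A4 C6 Ab4 G4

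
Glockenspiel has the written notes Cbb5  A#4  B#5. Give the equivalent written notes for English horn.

Gbb7 E#7 F##8

First find concert pitch: the glockenspiel sounds a perfect fifteenth above written, so Cbb5 A#4 B#5 sounds Cbb7 A#6 B#7.
Then write for English horn: it sounds a perfect fifth below written, so the part must be a perfect fifth above concert.
Cbb7 → Gbb7
A#6 → E#7
B#7 → F##8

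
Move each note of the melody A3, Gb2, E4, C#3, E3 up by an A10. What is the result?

C##5 B3 G##5 E##4 G##4

A3: a tenth up reaches C, and 17 semitones makes it C##5.
Gb2: a tenth up reaches B, and 17 semitones makes it B3.
An augmented tenth up from E4 gives G##5.
C#3: a tenth up reaches E, and 17 semitones makes it E##4.
An augmented tenth up from E3 gives G##4.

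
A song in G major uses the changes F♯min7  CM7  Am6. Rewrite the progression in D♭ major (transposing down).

Cmin7 GbM7 Ebm6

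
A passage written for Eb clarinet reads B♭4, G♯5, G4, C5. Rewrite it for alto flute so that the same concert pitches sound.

Gb5 E6 Eb5 Ab5

First find concert pitch: the Eb clarinet sounds a minor third above written, so B♭4 G♯5 G4 C5 sounds Db5 B5 Bb4 Eb5.
Then write for alto flute: it sounds a perfect fourth below written, so the part must be a perfect fourth above concert.
Db5 → Gb5
B5 → E6
Bb4 → Eb5
Eb5 → Ab5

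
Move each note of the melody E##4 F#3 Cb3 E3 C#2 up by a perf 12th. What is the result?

B##5 C#5 Gb4 B4 G#3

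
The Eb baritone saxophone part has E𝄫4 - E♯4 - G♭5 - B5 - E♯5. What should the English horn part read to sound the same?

First find concert pitch: the Eb baritone saxophone sounds a major thirteenth below written, so E𝄫4 E♯4 G♭5 B5 E♯5 sounds Gbb2 G#2 Bbb3 D4 G#3.
Then write for English horn: it sounds a perfect fifth below written, so the part must be a perfect fifth above concert.
Gbb2 → Dbb3
G#2 → D#3
Bbb3 → Fb4
D4 → A4
G#3 → D#4

Dbb3 D#3 Fb4 A4 D#4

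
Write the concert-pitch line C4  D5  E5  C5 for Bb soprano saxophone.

D4 E5 F#5 D5

Written C4 sounds as Bb3 on the Bb soprano saxophone, so concert pitches are written a major second up.
C4 becomes D4
D5 becomes E5
E5 becomes F#5
C5 becomes D5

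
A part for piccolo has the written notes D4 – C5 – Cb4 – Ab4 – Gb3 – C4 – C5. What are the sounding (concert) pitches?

D5 C6 Cb5 Ab5 Gb4 C5 C6

Written C4 on the piccolo sounds as C5, a perfect octave higher; apply that shift to every note.
D4 becomes D5
C5 becomes C6
Cb4 becomes Cb5
Ab4 becomes Ab5
Gb3 becomes Gb4
C4 becomes C5
C5 becomes C6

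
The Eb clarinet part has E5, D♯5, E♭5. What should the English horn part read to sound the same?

D6 C#6 Db6

First find concert pitch: the Eb clarinet sounds a minor third above written, so E5 D♯5 E♭5 sounds G5 F#5 Gb5.
Then write for English horn: it sounds a perfect fifth below written, so the part must be a perfect fifth above concert.
G5 → D6
F#5 → C#6
Gb5 → Db6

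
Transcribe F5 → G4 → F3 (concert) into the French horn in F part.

The French horn in F sounds a perfect fifth below written, so the written part must be a perfect fifth above concert — transpose each note up.
F5 becomes C6
G4 becomes D5
F3 becomes C4

C6 D5 C4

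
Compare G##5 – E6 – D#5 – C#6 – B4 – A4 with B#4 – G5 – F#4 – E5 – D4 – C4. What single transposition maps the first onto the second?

Take the first pair: G##5 → B#4. G to B spans 6 letter names, so the interval is some kind of sixth.
B#4 to G##5 is 9 semitones, which makes it a major sixth; the second version is lower, so the direction is down.
Checking another pair — A4 → C4 — gives the same interval.

down a major sixth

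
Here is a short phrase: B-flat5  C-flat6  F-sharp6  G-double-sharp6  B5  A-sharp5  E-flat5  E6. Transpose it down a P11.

F4 Gb4 C#5 D##5 F#4 E#4 Bb3 B4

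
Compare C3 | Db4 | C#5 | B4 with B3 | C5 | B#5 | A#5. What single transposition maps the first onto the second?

up a major seventh

From C3 to B3 is 7 letter names — a seventh of some quality.
C3 to B3 is 11 semitones, which makes it a major seventh; the second version is higher, so the direction is up.
Checking another pair — B4 → A#5 — gives the same interval.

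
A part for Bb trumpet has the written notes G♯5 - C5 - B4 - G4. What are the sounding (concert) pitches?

The Bb trumpet sounds a major second below written, so transpose each written note down a major second.
G#5 -> F#5
C5 -> Bb4
B4 -> A4
G4 -> F4

F#5 Bb4 A4 F4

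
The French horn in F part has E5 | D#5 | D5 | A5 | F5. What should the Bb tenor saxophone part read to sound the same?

First find concert pitch: the French horn in F sounds a perfect fifth below written, so E5 D#5 D5 A5 F5 sounds A4 G#4 G4 D5 Bb4.
Then write for Bb tenor saxophone: it sounds a major ninth below written, so the part must be a major ninth above concert.
A4 → B5
G#4 → A#5
G4 → A5
D5 → E6
Bb4 → C6

B5 A#5 A5 E6 C6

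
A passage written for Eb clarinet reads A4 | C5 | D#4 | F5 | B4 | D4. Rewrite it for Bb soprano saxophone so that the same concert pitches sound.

First find concert pitch: the Eb clarinet sounds a minor third above written, so A4 C5 D#4 F5 B4 D4 sounds C5 Eb5 F#4 Ab5 D5 F4.
Then write for Bb soprano saxophone: it sounds a major second below written, so the part must be a major second above concert.
C5 → D5
Eb5 → F5
F#4 → G#4
Ab5 → Bb5
D5 → E5
F4 → G4

D5 F5 G#4 Bb5 E5 G4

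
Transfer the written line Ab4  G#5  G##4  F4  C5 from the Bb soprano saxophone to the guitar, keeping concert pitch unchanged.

Gb5 F#6 F##5 Eb5 Bb5

First find concert pitch: the Bb soprano saxophone sounds a major second below written, so Ab4 G#5 G##4 F4 C5 sounds Gb4 F#5 F##4 Eb4 Bb4.
Then write for guitar: it sounds a perfect octave below written, so the part must be a perfect octave above concert.
Gb4 → Gb5
F#5 → F#6
F##4 → F##5
Eb4 → Eb5
Bb4 → Bb5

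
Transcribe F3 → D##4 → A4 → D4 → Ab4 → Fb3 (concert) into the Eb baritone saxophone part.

D5 B##5 F#6 B5 F6 Db5

Written C4 sounds as Eb2 on the Eb baritone saxophone, so concert pitches are written a major thirteenth up.
F3 -> D5
D##4 -> B##5
A4 -> F#6
D4 -> B5
Ab4 -> F6
Fb3 -> Db5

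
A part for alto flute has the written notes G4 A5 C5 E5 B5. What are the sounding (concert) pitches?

D4 E5 G4 B4 F#5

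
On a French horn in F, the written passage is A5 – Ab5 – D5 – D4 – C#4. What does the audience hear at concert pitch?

D5 Db5 G4 G3 F#3

Written C4 on the French horn in F sounds as F3, a perfect fifth lower; apply that shift to every note.
A5 → D5
Ab5 → Db5
D5 → G4
D4 → G3
C#4 → F#3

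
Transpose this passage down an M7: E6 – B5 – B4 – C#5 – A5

F5 C5 C4 D4 Bb4

E6 to F5
B5 to C5
B4 to C4
C#5 to D4
A5 to Bb4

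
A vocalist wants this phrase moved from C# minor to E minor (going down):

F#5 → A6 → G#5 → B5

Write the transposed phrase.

C# minor to E minor down is a major sixth, so every note moves down by that interval.
F#5 to A4
A6 to C6
G#5 to B4
B5 to D5

A4 C6 B4 D5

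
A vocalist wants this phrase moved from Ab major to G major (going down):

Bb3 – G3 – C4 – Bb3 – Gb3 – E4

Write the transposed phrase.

Ab major to G major down is a minor second, so every note moves down by that interval.
Bb3 to A3
G3 to F#3
C4 to B3
Bb3 to A3
Gb3 to F3
E4 to D#4

A3 F#3 B3 A3 F3 D#4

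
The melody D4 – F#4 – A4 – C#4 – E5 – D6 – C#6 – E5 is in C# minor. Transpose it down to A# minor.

B3 D#4 F#4 A#3 C#5 B5 A#5 C#5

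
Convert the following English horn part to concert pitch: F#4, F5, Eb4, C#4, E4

B3 Bb4 Ab3 F#3 A3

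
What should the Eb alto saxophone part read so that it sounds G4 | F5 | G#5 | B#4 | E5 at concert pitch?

E5 D6 E#6 G##5 C#6

Written C4 sounds as Eb3 on the Eb alto saxophone, so concert pitches are written a major sixth up.
G4 -> E5
F5 -> D6
G#5 -> E#6
B#4 -> G##5
E5 -> C#6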